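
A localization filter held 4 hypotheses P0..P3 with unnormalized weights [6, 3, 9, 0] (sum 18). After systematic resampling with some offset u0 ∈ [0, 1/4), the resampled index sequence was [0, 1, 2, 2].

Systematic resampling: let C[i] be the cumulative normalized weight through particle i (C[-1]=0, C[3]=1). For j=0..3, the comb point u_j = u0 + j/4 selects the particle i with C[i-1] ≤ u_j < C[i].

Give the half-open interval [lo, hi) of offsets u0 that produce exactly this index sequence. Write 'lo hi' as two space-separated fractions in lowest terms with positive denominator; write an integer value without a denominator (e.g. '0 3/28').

C = [1/3, 1/2, 1, 1]
j=0 picked index 0: u0 ∈ [0, 1/3)
j=1 picked index 1: u0 ∈ [1/12, 1/4)
j=2 picked index 2: u0 ∈ [0, 1/2)
j=3 picked index 2: u0 ∈ [-1/4, 1/4)
intersection: [1/12, 1/4)

1/12 1/4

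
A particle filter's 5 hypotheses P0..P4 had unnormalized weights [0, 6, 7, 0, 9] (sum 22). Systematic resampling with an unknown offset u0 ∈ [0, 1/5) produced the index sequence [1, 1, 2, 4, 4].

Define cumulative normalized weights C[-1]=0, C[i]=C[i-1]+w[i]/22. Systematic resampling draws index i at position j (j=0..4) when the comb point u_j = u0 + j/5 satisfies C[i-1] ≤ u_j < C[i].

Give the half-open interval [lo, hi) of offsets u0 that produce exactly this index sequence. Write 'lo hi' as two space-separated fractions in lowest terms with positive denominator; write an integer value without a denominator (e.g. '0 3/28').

0 4/55

C = [0, 3/11, 13/22, 13/22, 1]
j=0 picked index 1: u0 ∈ [0, 3/11)
j=1 picked index 1: u0 ∈ [-1/5, 4/55)
j=2 picked index 2: u0 ∈ [-7/55, 21/110)
j=3 picked index 4: u0 ∈ [-1/110, 2/5)
j=4 picked index 4: u0 ∈ [-23/110, 1/5)
intersection: [0, 4/55)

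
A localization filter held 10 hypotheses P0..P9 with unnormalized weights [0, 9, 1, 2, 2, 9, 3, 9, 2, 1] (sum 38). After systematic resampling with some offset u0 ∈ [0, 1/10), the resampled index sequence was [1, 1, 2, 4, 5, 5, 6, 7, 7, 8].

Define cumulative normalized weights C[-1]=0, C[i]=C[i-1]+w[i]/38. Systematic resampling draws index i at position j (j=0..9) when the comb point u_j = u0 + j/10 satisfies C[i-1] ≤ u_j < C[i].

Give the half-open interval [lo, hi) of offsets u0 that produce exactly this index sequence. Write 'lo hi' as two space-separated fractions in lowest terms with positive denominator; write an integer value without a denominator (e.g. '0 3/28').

C = [0, 9/38, 5/19, 6/19, 7/19, 23/38, 13/19, 35/38, 37/38, 1]
j=0 picked index 1: u0 ∈ [0, 9/38)
j=1 picked index 1: u0 ∈ [-1/10, 13/95)
j=2 picked index 2: u0 ∈ [7/190, 6/95)
j=3 picked index 4: u0 ∈ [3/190, 13/190)
j=4 picked index 5: u0 ∈ [-3/95, 39/190)
j=5 picked index 5: u0 ∈ [-5/38, 2/19)
j=6 picked index 6: u0 ∈ [1/190, 8/95)
j=7 picked index 7: u0 ∈ [-3/190, 21/95)
j=8 picked index 7: u0 ∈ [-11/95, 23/190)
j=9 picked index 8: u0 ∈ [2/95, 7/95)
intersection: [7/190, 6/95)

7/190 6/95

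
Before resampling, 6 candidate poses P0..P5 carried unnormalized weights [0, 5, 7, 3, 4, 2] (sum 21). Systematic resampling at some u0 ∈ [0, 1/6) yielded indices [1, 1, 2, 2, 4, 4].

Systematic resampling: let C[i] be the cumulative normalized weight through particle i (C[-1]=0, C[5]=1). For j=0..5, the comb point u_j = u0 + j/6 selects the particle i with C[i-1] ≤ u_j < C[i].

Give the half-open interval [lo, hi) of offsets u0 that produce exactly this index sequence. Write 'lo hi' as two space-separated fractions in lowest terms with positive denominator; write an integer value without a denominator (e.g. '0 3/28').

1/21 1/14

C = [0, 5/21, 4/7, 5/7, 19/21, 1]
j=0 picked index 1: u0 ∈ [0, 5/21)
j=1 picked index 1: u0 ∈ [-1/6, 1/14)
j=2 picked index 2: u0 ∈ [-2/21, 5/21)
j=3 picked index 2: u0 ∈ [-11/42, 1/14)
j=4 picked index 4: u0 ∈ [1/21, 5/21)
j=5 picked index 4: u0 ∈ [-5/42, 1/14)
intersection: [1/21, 1/14)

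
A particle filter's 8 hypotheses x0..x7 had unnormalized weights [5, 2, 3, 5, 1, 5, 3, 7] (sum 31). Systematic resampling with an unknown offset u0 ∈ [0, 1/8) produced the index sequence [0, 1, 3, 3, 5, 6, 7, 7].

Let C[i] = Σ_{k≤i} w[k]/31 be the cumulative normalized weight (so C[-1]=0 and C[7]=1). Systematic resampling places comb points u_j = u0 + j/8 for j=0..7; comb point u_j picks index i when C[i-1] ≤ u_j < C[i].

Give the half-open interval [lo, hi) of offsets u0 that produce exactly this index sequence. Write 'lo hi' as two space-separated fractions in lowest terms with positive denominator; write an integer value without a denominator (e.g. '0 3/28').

9/124 25/248

C = [5/31, 7/31, 10/31, 15/31, 16/31, 21/31, 24/31, 1]
j=0 picked index 0: u0 ∈ [0, 5/31)
j=1 picked index 1: u0 ∈ [9/248, 25/248)
j=2 picked index 3: u0 ∈ [9/124, 29/124)
j=3 picked index 3: u0 ∈ [-13/248, 27/248)
j=4 picked index 5: u0 ∈ [1/62, 11/62)
j=5 picked index 6: u0 ∈ [13/248, 37/248)
j=6 picked index 7: u0 ∈ [3/124, 1/4)
j=7 picked index 7: u0 ∈ [-25/248, 1/8)
intersection: [9/124, 25/248)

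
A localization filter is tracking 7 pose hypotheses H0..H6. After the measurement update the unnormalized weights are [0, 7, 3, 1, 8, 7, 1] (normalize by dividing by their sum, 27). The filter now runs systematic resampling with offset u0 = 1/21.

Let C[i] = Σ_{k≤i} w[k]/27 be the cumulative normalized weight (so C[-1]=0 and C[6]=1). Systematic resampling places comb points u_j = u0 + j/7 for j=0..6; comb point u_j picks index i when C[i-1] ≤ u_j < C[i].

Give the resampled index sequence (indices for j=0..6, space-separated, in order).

1 1 2 4 4 5 5

C = [0, 7/27, 10/27, 11/27, 19/27, 26/27, 1]
j=0: u_0=1/21 ∈ [0, 7/27) → index 1
j=1: u_1=4/21 ∈ [0, 7/27) → index 1
j=2: u_2=1/3 ∈ [7/27, 10/27) → index 2
j=3: u_3=10/21 ∈ [11/27, 19/27) → index 4
j=4: u_4=13/21 ∈ [11/27, 19/27) → index 4
j=5: u_5=16/21 ∈ [19/27, 26/27) → index 5
j=6: u_6=19/21 ∈ [19/27, 26/27) → index 5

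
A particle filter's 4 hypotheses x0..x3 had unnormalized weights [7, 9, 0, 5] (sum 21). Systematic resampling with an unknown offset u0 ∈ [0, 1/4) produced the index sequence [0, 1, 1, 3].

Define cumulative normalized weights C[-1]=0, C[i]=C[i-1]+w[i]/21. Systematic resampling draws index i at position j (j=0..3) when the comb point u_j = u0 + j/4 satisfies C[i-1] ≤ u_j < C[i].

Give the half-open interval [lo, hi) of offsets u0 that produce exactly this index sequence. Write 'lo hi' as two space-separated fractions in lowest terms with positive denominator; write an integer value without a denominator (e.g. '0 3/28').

1/12 1/4

C = [1/3, 16/21, 16/21, 1]
j=0 picked index 0: u0 ∈ [0, 1/3)
j=1 picked index 1: u0 ∈ [1/12, 43/84)
j=2 picked index 1: u0 ∈ [-1/6, 11/42)
j=3 picked index 3: u0 ∈ [1/84, 1/4)
intersection: [1/12, 1/4)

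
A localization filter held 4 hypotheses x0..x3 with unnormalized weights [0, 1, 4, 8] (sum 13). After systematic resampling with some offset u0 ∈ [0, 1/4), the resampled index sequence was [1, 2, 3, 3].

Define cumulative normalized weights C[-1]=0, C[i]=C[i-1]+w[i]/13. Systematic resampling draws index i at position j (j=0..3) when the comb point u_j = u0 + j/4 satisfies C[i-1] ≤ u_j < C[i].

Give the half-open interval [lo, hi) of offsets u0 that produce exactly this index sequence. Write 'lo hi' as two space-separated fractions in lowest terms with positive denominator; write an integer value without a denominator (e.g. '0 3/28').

C = [0, 1/13, 5/13, 1]
j=0 picked index 1: u0 ∈ [0, 1/13)
j=1 picked index 2: u0 ∈ [-9/52, 7/52)
j=2 picked index 3: u0 ∈ [-3/26, 1/2)
j=3 picked index 3: u0 ∈ [-19/52, 1/4)
intersection: [0, 1/13)

0 1/13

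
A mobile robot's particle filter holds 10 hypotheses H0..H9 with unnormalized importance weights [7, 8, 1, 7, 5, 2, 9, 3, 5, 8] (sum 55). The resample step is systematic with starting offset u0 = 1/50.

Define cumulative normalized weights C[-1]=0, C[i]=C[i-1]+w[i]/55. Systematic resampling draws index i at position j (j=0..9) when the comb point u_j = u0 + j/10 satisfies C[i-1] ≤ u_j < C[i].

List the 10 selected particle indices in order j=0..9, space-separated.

0 0 1 3 4 5 6 7 8 9

C = [7/55, 3/11, 16/55, 23/55, 28/55, 6/11, 39/55, 42/55, 47/55, 1]
j=0: u_0=1/50 ∈ [0, 7/55) → index 0
j=1: u_1=3/25 ∈ [0, 7/55) → index 0
j=2: u_2=11/50 ∈ [7/55, 3/11) → index 1
j=3: u_3=8/25 ∈ [16/55, 23/55) → index 3
j=4: u_4=21/50 ∈ [23/55, 28/55) → index 4
j=5: u_5=13/25 ∈ [28/55, 6/11) → index 5
j=6: u_6=31/50 ∈ [6/11, 39/55) → index 6
j=7: u_7=18/25 ∈ [39/55, 42/55) → index 7
j=8: u_8=41/50 ∈ [42/55, 47/55) → index 8
j=9: u_9=23/25 ∈ [47/55, 1) → index 9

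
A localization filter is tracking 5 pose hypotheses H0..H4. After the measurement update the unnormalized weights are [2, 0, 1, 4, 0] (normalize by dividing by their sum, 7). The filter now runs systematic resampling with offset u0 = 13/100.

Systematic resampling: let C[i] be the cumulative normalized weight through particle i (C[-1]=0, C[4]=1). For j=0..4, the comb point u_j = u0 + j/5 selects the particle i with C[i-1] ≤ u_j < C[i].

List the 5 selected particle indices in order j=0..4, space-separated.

0 2 3 3 3

C = [2/7, 2/7, 3/7, 1, 1]
j=0: u_0=13/100 ∈ [0, 2/7) → index 0
j=1: u_1=33/100 ∈ [2/7, 3/7) → index 2
j=2: u_2=53/100 ∈ [3/7, 1) → index 3
j=3: u_3=73/100 ∈ [3/7, 1) → index 3
j=4: u_4=93/100 ∈ [3/7, 1) → index 3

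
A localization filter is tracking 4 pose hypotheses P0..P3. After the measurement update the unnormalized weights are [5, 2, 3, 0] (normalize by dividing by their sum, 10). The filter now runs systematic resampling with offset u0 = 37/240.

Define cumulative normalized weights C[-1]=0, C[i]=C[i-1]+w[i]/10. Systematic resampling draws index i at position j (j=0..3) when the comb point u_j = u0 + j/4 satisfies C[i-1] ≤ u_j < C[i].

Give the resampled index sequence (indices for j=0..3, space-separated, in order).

C = [1/2, 7/10, 1, 1]
j=0: u_0=37/240 ∈ [0, 1/2) → index 0
j=1: u_1=97/240 ∈ [0, 1/2) → index 0
j=2: u_2=157/240 ∈ [1/2, 7/10) → index 1
j=3: u_3=217/240 ∈ [7/10, 1) → index 2

0 0 1 2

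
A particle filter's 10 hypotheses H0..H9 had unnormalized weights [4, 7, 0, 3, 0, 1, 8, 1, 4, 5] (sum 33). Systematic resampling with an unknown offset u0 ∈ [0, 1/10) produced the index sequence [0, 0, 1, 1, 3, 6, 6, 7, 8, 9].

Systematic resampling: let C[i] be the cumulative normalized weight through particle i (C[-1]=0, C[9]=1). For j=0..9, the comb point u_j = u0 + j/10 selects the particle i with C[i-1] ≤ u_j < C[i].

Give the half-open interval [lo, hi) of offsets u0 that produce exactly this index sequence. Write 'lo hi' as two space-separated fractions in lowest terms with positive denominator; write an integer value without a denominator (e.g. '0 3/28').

C = [4/33, 1/3, 1/3, 14/33, 14/33, 5/11, 23/33, 8/11, 28/33, 1]
j=0 picked index 0: u0 ∈ [0, 4/33)
j=1 picked index 0: u0 ∈ [-1/10, 7/330)
j=2 picked index 1: u0 ∈ [-13/165, 2/15)
j=3 picked index 1: u0 ∈ [-59/330, 1/30)
j=4 picked index 3: u0 ∈ [-1/15, 4/165)
j=5 picked index 6: u0 ∈ [-1/22, 13/66)
j=6 picked index 6: u0 ∈ [-8/55, 16/165)
j=7 picked index 7: u0 ∈ [-1/330, 3/110)
j=8 picked index 8: u0 ∈ [-4/55, 8/165)
j=9 picked index 9: u0 ∈ [-17/330, 1/10)
intersection: [0, 7/330)

0 7/330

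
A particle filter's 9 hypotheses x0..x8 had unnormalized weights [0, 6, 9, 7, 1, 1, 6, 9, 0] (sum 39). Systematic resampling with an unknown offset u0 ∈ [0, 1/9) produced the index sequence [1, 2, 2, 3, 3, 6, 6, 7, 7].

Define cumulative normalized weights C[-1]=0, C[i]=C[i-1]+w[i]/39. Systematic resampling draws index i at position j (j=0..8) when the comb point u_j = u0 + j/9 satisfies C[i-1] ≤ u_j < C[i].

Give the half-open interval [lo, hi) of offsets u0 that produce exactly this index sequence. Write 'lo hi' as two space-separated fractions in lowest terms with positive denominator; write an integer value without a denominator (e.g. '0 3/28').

7/117 4/39

C = [0, 2/13, 5/13, 22/39, 23/39, 8/13, 10/13, 1, 1]
j=0 picked index 1: u0 ∈ [0, 2/13)
j=1 picked index 2: u0 ∈ [5/117, 32/117)
j=2 picked index 2: u0 ∈ [-8/117, 19/117)
j=3 picked index 3: u0 ∈ [2/39, 3/13)
j=4 picked index 3: u0 ∈ [-7/117, 14/117)
j=5 picked index 6: u0 ∈ [7/117, 25/117)
j=6 picked index 6: u0 ∈ [-2/39, 4/39)
j=7 picked index 7: u0 ∈ [-1/117, 2/9)
j=8 picked index 7: u0 ∈ [-14/117, 1/9)
intersection: [7/117, 4/39)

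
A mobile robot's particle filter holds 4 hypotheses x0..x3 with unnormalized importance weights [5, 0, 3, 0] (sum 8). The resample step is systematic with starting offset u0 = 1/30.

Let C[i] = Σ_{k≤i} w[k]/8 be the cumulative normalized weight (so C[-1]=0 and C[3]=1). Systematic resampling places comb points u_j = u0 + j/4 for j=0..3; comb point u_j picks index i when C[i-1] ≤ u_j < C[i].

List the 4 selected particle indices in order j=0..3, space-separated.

C = [5/8, 5/8, 1, 1]
j=0: u_0=1/30 ∈ [0, 5/8) → index 0
j=1: u_1=17/60 ∈ [0, 5/8) → index 0
j=2: u_2=8/15 ∈ [0, 5/8) → index 0
j=3: u_3=47/60 ∈ [5/8, 1) → index 2

0 0 0 2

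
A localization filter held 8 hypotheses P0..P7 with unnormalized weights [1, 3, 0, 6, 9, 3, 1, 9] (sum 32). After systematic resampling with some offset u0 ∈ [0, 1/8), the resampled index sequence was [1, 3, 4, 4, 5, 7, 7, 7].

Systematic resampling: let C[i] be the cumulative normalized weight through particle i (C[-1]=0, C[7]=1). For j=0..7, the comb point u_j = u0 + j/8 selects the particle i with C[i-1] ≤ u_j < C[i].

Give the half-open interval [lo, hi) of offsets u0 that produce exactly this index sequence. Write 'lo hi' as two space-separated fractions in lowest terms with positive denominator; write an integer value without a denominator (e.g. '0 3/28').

C = [1/32, 1/8, 1/8, 5/16, 19/32, 11/16, 23/32, 1]
j=0 picked index 1: u0 ∈ [1/32, 1/8)
j=1 picked index 3: u0 ∈ [0, 3/16)
j=2 picked index 4: u0 ∈ [1/16, 11/32)
j=3 picked index 4: u0 ∈ [-1/16, 7/32)
j=4 picked index 5: u0 ∈ [3/32, 3/16)
j=5 picked index 7: u0 ∈ [3/32, 3/8)
j=6 picked index 7: u0 ∈ [-1/32, 1/4)
j=7 picked index 7: u0 ∈ [-5/32, 1/8)
intersection: [3/32, 1/8)

3/32 1/8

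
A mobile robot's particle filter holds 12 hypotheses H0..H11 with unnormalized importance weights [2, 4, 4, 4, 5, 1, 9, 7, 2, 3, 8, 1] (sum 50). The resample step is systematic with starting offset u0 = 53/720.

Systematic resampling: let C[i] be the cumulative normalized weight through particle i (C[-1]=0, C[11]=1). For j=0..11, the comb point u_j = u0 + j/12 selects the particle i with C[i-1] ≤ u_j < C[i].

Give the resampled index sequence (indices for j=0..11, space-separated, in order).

C = [1/25, 3/25, 1/5, 7/25, 19/50, 2/5, 29/50, 18/25, 19/25, 41/50, 49/50, 1]
j=0: u_0=53/720 ∈ [1/25, 3/25) → index 1
j=1: u_1=113/720 ∈ [3/25, 1/5) → index 2
j=2: u_2=173/720 ∈ [1/5, 7/25) → index 3
j=3: u_3=233/720 ∈ [7/25, 19/50) → index 4
j=4: u_4=293/720 ∈ [2/5, 29/50) → index 6
j=5: u_5=353/720 ∈ [2/5, 29/50) → index 6
j=6: u_6=413/720 ∈ [2/5, 29/50) → index 6
j=7: u_7=473/720 ∈ [29/50, 18/25) → index 7
j=8: u_8=533/720 ∈ [18/25, 19/25) → index 8
j=9: u_9=593/720 ∈ [41/50, 49/50) → index 10
j=10: u_10=653/720 ∈ [41/50, 49/50) → index 10
j=11: u_11=713/720 ∈ [49/50, 1) → index 11

1 2 3 4 6 6 6 7 8 10 10 11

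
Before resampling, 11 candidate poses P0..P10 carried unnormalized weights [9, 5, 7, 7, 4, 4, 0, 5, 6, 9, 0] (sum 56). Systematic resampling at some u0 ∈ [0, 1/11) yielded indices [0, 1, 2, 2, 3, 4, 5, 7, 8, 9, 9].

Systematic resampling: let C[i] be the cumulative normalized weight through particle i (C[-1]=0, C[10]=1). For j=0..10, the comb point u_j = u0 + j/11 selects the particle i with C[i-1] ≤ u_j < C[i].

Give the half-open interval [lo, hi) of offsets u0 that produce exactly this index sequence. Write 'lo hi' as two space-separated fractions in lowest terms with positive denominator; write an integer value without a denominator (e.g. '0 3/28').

C = [9/56, 1/4, 3/8, 1/2, 4/7, 9/14, 9/14, 41/56, 47/56, 1, 1]
j=0 picked index 0: u0 ∈ [0, 9/56)
j=1 picked index 1: u0 ∈ [43/616, 7/44)
j=2 picked index 2: u0 ∈ [3/44, 17/88)
j=3 picked index 2: u0 ∈ [-1/44, 9/88)
j=4 picked index 3: u0 ∈ [1/88, 3/22)
j=5 picked index 4: u0 ∈ [1/22, 9/77)
j=6 picked index 5: u0 ∈ [2/77, 15/154)
j=7 picked index 7: u0 ∈ [1/154, 59/616)
j=8 picked index 8: u0 ∈ [3/616, 69/616)
j=9 picked index 9: u0 ∈ [13/616, 2/11)
j=10 picked index 9: u0 ∈ [-43/616, 1/11)
intersection: [43/616, 1/11)

43/616 1/11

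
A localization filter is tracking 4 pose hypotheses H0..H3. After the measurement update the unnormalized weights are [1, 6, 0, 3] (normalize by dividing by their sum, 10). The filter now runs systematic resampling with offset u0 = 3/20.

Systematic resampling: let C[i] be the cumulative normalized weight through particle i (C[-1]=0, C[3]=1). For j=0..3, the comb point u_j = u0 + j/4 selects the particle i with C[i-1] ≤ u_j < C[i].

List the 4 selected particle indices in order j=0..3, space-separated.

C = [1/10, 7/10, 7/10, 1]
j=0: u_0=3/20 ∈ [1/10, 7/10) → index 1
j=1: u_1=2/5 ∈ [1/10, 7/10) → index 1
j=2: u_2=13/20 ∈ [1/10, 7/10) → index 1
j=3: u_3=9/10 ∈ [7/10, 1) → index 3

1 1 1 3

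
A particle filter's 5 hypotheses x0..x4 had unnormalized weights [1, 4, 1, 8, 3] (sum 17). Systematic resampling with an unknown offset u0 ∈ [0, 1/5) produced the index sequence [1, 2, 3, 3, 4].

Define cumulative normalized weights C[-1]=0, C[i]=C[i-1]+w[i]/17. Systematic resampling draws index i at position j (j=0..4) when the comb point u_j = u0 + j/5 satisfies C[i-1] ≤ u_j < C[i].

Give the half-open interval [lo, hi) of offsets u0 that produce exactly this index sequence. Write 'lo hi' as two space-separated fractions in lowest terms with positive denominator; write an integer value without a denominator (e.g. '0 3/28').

C = [1/17, 5/17, 6/17, 14/17, 1]
j=0 picked index 1: u0 ∈ [1/17, 5/17)
j=1 picked index 2: u0 ∈ [8/85, 13/85)
j=2 picked index 3: u0 ∈ [-4/85, 36/85)
j=3 picked index 3: u0 ∈ [-21/85, 19/85)
j=4 picked index 4: u0 ∈ [2/85, 1/5)
intersection: [8/85, 13/85)

8/85 13/85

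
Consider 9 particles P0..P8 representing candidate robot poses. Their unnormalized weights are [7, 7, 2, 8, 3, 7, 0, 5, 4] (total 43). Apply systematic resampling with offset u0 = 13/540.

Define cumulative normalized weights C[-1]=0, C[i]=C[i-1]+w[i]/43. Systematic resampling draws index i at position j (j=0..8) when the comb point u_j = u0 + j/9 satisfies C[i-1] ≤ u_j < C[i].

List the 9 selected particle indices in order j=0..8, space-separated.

0 0 1 2 3 4 5 7 8

C = [7/43, 14/43, 16/43, 24/43, 27/43, 34/43, 34/43, 39/43, 1]
j=0: u_0=13/540 ∈ [0, 7/43) → index 0
j=1: u_1=73/540 ∈ [0, 7/43) → index 0
j=2: u_2=133/540 ∈ [7/43, 14/43) → index 1
j=3: u_3=193/540 ∈ [14/43, 16/43) → index 2
j=4: u_4=253/540 ∈ [16/43, 24/43) → index 3
j=5: u_5=313/540 ∈ [24/43, 27/43) → index 4
j=6: u_6=373/540 ∈ [27/43, 34/43) → index 5
j=7: u_7=433/540 ∈ [34/43, 39/43) → index 7
j=8: u_8=493/540 ∈ [39/43, 1) → index 8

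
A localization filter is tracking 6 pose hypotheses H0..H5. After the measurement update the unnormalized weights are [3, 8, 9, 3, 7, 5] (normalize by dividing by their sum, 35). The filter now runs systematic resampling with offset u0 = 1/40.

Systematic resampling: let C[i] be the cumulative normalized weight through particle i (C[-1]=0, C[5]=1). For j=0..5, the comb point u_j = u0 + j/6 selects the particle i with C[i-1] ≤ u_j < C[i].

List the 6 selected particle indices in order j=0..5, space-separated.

0 1 2 2 4 5

C = [3/35, 11/35, 4/7, 23/35, 6/7, 1]
j=0: u_0=1/40 ∈ [0, 3/35) → index 0
j=1: u_1=23/120 ∈ [3/35, 11/35) → index 1
j=2: u_2=43/120 ∈ [11/35, 4/7) → index 2
j=3: u_3=21/40 ∈ [11/35, 4/7) → index 2
j=4: u_4=83/120 ∈ [23/35, 6/7) → index 4
j=5: u_5=103/120 ∈ [6/7, 1) → index 5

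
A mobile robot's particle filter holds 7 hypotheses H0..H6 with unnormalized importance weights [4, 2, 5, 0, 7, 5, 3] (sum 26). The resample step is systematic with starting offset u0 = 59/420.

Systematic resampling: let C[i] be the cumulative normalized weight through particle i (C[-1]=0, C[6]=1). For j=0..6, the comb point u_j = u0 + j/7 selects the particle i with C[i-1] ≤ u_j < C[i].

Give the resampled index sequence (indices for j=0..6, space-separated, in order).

0 2 4 4 5 5 6

C = [2/13, 3/13, 11/26, 11/26, 9/13, 23/26, 1]
j=0: u_0=59/420 ∈ [0, 2/13) → index 0
j=1: u_1=17/60 ∈ [3/13, 11/26) → index 2
j=2: u_2=179/420 ∈ [11/26, 9/13) → index 4
j=3: u_3=239/420 ∈ [11/26, 9/13) → index 4
j=4: u_4=299/420 ∈ [9/13, 23/26) → index 5
j=5: u_5=359/420 ∈ [9/13, 23/26) → index 5
j=6: u_6=419/420 ∈ [23/26, 1) → index 6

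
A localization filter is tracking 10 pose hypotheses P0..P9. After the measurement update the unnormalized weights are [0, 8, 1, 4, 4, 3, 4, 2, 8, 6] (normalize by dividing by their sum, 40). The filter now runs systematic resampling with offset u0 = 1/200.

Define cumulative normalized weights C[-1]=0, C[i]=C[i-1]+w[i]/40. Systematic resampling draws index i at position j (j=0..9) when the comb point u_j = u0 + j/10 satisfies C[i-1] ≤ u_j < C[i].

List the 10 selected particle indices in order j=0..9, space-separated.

1 1 2 3 4 6 7 8 8 9

C = [0, 1/5, 9/40, 13/40, 17/40, 1/2, 3/5, 13/20, 17/20, 1]
j=0: u_0=1/200 ∈ [0, 1/5) → index 1
j=1: u_1=21/200 ∈ [0, 1/5) → index 1
j=2: u_2=41/200 ∈ [1/5, 9/40) → index 2
j=3: u_3=61/200 ∈ [9/40, 13/40) → index 3
j=4: u_4=81/200 ∈ [13/40, 17/40) → index 4
j=5: u_5=101/200 ∈ [1/2, 3/5) → index 6
j=6: u_6=121/200 ∈ [3/5, 13/20) → index 7
j=7: u_7=141/200 ∈ [13/20, 17/20) → index 8
j=8: u_8=161/200 ∈ [13/20, 17/20) → index 8
j=9: u_9=181/200 ∈ [17/20, 1) → index 9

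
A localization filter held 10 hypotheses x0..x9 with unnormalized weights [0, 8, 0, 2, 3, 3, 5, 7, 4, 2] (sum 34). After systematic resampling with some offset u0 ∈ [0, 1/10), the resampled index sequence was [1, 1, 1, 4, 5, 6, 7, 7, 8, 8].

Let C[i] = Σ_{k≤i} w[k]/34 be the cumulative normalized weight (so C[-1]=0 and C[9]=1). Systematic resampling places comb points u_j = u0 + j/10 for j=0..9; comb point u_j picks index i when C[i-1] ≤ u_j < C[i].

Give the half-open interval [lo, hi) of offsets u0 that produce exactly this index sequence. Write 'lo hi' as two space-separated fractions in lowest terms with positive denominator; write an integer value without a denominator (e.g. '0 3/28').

C = [0, 4/17, 4/17, 5/17, 13/34, 8/17, 21/34, 14/17, 16/17, 1]
j=0 picked index 1: u0 ∈ [0, 4/17)
j=1 picked index 1: u0 ∈ [-1/10, 23/170)
j=2 picked index 1: u0 ∈ [-1/5, 3/85)
j=3 picked index 4: u0 ∈ [-1/170, 7/85)
j=4 picked index 5: u0 ∈ [-3/170, 6/85)
j=5 picked index 6: u0 ∈ [-1/34, 2/17)
j=6 picked index 7: u0 ∈ [3/170, 19/85)
j=7 picked index 7: u0 ∈ [-7/85, 21/170)
j=8 picked index 8: u0 ∈ [2/85, 12/85)
j=9 picked index 8: u0 ∈ [-13/170, 7/170)
intersection: [2/85, 3/85)

2/85 3/85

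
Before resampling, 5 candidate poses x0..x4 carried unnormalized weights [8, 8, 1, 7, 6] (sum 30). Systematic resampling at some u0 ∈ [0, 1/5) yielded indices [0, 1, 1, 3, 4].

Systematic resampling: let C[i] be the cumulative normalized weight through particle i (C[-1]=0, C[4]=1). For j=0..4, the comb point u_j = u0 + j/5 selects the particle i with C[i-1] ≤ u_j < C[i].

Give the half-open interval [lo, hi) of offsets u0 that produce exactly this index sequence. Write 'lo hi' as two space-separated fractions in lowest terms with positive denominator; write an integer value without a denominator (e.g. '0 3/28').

C = [4/15, 8/15, 17/30, 4/5, 1]
j=0 picked index 0: u0 ∈ [0, 4/15)
j=1 picked index 1: u0 ∈ [1/15, 1/3)
j=2 picked index 1: u0 ∈ [-2/15, 2/15)
j=3 picked index 3: u0 ∈ [-1/30, 1/5)
j=4 picked index 4: u0 ∈ [0, 1/5)
intersection: [1/15, 2/15)

1/15 2/15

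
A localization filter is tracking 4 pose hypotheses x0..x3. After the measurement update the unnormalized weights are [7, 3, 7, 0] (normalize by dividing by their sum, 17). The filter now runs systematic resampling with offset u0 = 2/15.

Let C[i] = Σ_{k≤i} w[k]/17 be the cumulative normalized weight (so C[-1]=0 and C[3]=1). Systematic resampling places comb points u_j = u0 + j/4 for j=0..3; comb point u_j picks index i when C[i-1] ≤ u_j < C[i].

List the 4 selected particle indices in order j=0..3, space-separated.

0 0 2 2

C = [7/17, 10/17, 1, 1]
j=0: u_0=2/15 ∈ [0, 7/17) → index 0
j=1: u_1=23/60 ∈ [0, 7/17) → index 0
j=2: u_2=19/30 ∈ [10/17, 1) → index 2
j=3: u_3=53/60 ∈ [10/17, 1) → index 2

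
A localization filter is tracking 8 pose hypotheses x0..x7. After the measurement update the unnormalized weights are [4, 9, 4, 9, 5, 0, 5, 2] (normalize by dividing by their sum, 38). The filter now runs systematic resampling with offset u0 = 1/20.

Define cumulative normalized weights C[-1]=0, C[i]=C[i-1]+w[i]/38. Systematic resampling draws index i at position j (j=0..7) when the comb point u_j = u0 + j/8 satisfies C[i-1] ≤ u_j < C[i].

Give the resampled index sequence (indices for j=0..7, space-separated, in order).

C = [2/19, 13/38, 17/38, 13/19, 31/38, 31/38, 18/19, 1]
j=0: u_0=1/20 ∈ [0, 2/19) → index 0
j=1: u_1=7/40 ∈ [2/19, 13/38) → index 1
j=2: u_2=3/10 ∈ [2/19, 13/38) → index 1
j=3: u_3=17/40 ∈ [13/38, 17/38) → index 2
j=4: u_4=11/20 ∈ [17/38, 13/19) → index 3
j=5: u_5=27/40 ∈ [17/38, 13/19) → index 3
j=6: u_6=4/5 ∈ [13/19, 31/38) → index 4
j=7: u_7=37/40 ∈ [31/38, 18/19) → index 6

0 1 1 2 3 3 4 6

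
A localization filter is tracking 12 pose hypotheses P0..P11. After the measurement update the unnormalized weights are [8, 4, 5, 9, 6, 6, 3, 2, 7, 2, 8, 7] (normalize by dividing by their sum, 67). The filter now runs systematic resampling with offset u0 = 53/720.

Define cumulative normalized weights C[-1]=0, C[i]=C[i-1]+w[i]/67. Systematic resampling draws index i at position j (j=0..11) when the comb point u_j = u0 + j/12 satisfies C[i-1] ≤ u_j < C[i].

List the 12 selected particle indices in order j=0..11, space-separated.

0 1 2 3 4 5 6 8 8 10 11 11

C = [8/67, 12/67, 17/67, 26/67, 32/67, 38/67, 41/67, 43/67, 50/67, 52/67, 60/67, 1]
j=0: u_0=53/720 ∈ [0, 8/67) → index 0
j=1: u_1=113/720 ∈ [8/67, 12/67) → index 1
j=2: u_2=173/720 ∈ [12/67, 17/67) → index 2
j=3: u_3=233/720 ∈ [17/67, 26/67) → index 3
j=4: u_4=293/720 ∈ [26/67, 32/67) → index 4
j=5: u_5=353/720 ∈ [32/67, 38/67) → index 5
j=6: u_6=413/720 ∈ [38/67, 41/67) → index 6
j=7: u_7=473/720 ∈ [43/67, 50/67) → index 8
j=8: u_8=533/720 ∈ [43/67, 50/67) → index 8
j=9: u_9=593/720 ∈ [52/67, 60/67) → index 10
j=10: u_10=653/720 ∈ [60/67, 1) → index 11
j=11: u_11=713/720 ∈ [60/67, 1) → index 11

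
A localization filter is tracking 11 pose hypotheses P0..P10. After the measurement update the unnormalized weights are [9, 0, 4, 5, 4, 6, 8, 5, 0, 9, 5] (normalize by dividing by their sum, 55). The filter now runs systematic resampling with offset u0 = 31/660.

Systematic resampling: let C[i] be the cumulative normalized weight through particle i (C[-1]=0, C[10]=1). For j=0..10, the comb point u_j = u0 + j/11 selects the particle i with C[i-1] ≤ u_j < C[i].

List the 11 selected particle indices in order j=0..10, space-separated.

0 0 2 3 5 5 6 7 9 9 10

C = [9/55, 9/55, 13/55, 18/55, 2/5, 28/55, 36/55, 41/55, 41/55, 10/11, 1]
j=0: u_0=31/660 ∈ [0, 9/55) → index 0
j=1: u_1=91/660 ∈ [0, 9/55) → index 0
j=2: u_2=151/660 ∈ [9/55, 13/55) → index 2
j=3: u_3=211/660 ∈ [13/55, 18/55) → index 3
j=4: u_4=271/660 ∈ [2/5, 28/55) → index 5
j=5: u_5=331/660 ∈ [2/5, 28/55) → index 5
j=6: u_6=391/660 ∈ [28/55, 36/55) → index 6
j=7: u_7=41/60 ∈ [36/55, 41/55) → index 7
j=8: u_8=511/660 ∈ [41/55, 10/11) → index 9
j=9: u_9=571/660 ∈ [41/55, 10/11) → index 9
j=10: u_10=631/660 ∈ [10/11, 1) → index 10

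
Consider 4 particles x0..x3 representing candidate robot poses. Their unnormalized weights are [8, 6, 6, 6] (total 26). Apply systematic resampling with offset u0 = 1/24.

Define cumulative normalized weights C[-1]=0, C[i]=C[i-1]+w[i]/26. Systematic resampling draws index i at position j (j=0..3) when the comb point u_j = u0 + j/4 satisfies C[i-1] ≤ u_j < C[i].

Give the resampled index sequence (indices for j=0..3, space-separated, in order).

0 0 2 3

C = [4/13, 7/13, 10/13, 1]
j=0: u_0=1/24 ∈ [0, 4/13) → index 0
j=1: u_1=7/24 ∈ [0, 4/13) → index 0
j=2: u_2=13/24 ∈ [7/13, 10/13) → index 2
j=3: u_3=19/24 ∈ [10/13, 1) → index 3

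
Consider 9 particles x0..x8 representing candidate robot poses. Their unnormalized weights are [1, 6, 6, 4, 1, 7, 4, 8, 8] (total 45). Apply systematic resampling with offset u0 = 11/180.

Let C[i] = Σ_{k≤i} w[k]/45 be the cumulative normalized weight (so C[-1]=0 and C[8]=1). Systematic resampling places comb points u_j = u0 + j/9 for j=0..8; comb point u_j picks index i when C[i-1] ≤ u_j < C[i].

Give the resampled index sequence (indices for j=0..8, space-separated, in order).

C = [1/45, 7/45, 13/45, 17/45, 2/5, 5/9, 29/45, 37/45, 1]
j=0: u_0=11/180 ∈ [1/45, 7/45) → index 1
j=1: u_1=31/180 ∈ [7/45, 13/45) → index 2
j=2: u_2=17/60 ∈ [7/45, 13/45) → index 2
j=3: u_3=71/180 ∈ [17/45, 2/5) → index 4
j=4: u_4=91/180 ∈ [2/5, 5/9) → index 5
j=5: u_5=37/60 ∈ [5/9, 29/45) → index 6
j=6: u_6=131/180 ∈ [29/45, 37/45) → index 7
j=7: u_7=151/180 ∈ [37/45, 1) → index 8
j=8: u_8=19/20 ∈ [37/45, 1) → index 8

1 2 2 4 5 6 7 8 8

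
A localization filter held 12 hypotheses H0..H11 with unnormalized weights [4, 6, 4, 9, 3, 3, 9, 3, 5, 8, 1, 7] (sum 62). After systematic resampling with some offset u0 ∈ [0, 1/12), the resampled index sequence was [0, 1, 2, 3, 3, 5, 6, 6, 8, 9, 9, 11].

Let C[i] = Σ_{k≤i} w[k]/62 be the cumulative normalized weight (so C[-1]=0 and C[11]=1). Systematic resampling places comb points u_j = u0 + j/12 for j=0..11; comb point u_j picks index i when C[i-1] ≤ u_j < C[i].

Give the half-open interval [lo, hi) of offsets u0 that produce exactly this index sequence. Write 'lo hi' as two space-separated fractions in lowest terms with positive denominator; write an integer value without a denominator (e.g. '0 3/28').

1/372 11/372

C = [2/31, 5/31, 7/31, 23/62, 13/31, 29/62, 19/31, 41/62, 23/31, 27/31, 55/62, 1]
j=0 picked index 0: u0 ∈ [0, 2/31)
j=1 picked index 1: u0 ∈ [-7/372, 29/372)
j=2 picked index 2: u0 ∈ [-1/186, 11/186)
j=3 picked index 3: u0 ∈ [-3/124, 15/124)
j=4 picked index 3: u0 ∈ [-10/93, 7/186)
j=5 picked index 5: u0 ∈ [1/372, 19/372)
j=6 picked index 6: u0 ∈ [-1/31, 7/62)
j=7 picked index 6: u0 ∈ [-43/372, 11/372)
j=8 picked index 8: u0 ∈ [-1/186, 7/93)
j=9 picked index 9: u0 ∈ [-1/124, 15/124)
j=10 picked index 9: u0 ∈ [-17/186, 7/186)
j=11 picked index 11: u0 ∈ [-11/372, 1/12)
intersection: [1/372, 11/372)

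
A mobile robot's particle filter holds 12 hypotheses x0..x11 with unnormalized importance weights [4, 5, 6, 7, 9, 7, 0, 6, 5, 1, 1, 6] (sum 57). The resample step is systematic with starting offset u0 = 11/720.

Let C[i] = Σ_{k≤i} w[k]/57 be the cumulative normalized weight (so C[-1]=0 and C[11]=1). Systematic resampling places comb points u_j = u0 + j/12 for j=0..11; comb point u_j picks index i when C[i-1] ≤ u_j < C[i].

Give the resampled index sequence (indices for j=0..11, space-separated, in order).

C = [4/57, 3/19, 5/19, 22/57, 31/57, 2/3, 2/3, 44/57, 49/57, 50/57, 17/19, 1]
j=0: u_0=11/720 ∈ [0, 4/57) → index 0
j=1: u_1=71/720 ∈ [4/57, 3/19) → index 1
j=2: u_2=131/720 ∈ [3/19, 5/19) → index 2
j=3: u_3=191/720 ∈ [5/19, 22/57) → index 3
j=4: u_4=251/720 ∈ [5/19, 22/57) → index 3
j=5: u_5=311/720 ∈ [22/57, 31/57) → index 4
j=6: u_6=371/720 ∈ [22/57, 31/57) → index 4
j=7: u_7=431/720 ∈ [31/57, 2/3) → index 5
j=8: u_8=491/720 ∈ [2/3, 44/57) → index 7
j=9: u_9=551/720 ∈ [2/3, 44/57) → index 7
j=10: u_10=611/720 ∈ [44/57, 49/57) → index 8
j=11: u_11=671/720 ∈ [17/19, 1) → index 11

0 1 2 3 3 4 4 5 7 7 8 11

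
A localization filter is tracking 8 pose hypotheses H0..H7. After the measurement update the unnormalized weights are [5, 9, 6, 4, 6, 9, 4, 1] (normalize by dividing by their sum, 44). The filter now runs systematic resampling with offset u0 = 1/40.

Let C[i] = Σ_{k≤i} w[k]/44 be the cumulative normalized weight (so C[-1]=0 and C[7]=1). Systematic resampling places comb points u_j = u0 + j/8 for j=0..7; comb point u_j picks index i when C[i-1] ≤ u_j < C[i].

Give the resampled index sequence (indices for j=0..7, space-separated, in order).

C = [5/44, 7/22, 5/11, 6/11, 15/22, 39/44, 43/44, 1]
j=0: u_0=1/40 ∈ [0, 5/44) → index 0
j=1: u_1=3/20 ∈ [5/44, 7/22) → index 1
j=2: u_2=11/40 ∈ [5/44, 7/22) → index 1
j=3: u_3=2/5 ∈ [7/22, 5/11) → index 2
j=4: u_4=21/40 ∈ [5/11, 6/11) → index 3
j=5: u_5=13/20 ∈ [6/11, 15/22) → index 4
j=6: u_6=31/40 ∈ [15/22, 39/44) → index 5
j=7: u_7=9/10 ∈ [39/44, 43/44) → index 6

0 1 1 2 3 4 5 6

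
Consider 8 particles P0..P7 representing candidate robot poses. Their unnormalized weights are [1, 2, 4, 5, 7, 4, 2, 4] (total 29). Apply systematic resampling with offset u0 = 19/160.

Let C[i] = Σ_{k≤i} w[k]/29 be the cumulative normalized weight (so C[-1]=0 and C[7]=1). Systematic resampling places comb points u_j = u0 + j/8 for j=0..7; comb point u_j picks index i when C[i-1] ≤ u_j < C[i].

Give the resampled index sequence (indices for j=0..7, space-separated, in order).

C = [1/29, 3/29, 7/29, 12/29, 19/29, 23/29, 25/29, 1]
j=0: u_0=19/160 ∈ [3/29, 7/29) → index 2
j=1: u_1=39/160 ∈ [7/29, 12/29) → index 3
j=2: u_2=59/160 ∈ [7/29, 12/29) → index 3
j=3: u_3=79/160 ∈ [12/29, 19/29) → index 4
j=4: u_4=99/160 ∈ [12/29, 19/29) → index 4
j=5: u_5=119/160 ∈ [19/29, 23/29) → index 5
j=6: u_6=139/160 ∈ [25/29, 1) → index 7
j=7: u_7=159/160 ∈ [25/29, 1) → index 7

2 3 3 4 4 5 7 7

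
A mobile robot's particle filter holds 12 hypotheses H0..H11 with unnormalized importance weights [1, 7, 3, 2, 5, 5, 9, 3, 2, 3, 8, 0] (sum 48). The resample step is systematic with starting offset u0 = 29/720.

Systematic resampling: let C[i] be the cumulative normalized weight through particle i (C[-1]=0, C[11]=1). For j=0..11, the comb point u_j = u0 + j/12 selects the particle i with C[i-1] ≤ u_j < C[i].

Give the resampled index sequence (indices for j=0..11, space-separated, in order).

C = [1/48, 1/6, 11/48, 13/48, 3/8, 23/48, 2/3, 35/48, 37/48, 5/6, 1, 1]
j=0: u_0=29/720 ∈ [1/48, 1/6) → index 1
j=1: u_1=89/720 ∈ [1/48, 1/6) → index 1
j=2: u_2=149/720 ∈ [1/6, 11/48) → index 2
j=3: u_3=209/720 ∈ [13/48, 3/8) → index 4
j=4: u_4=269/720 ∈ [13/48, 3/8) → index 4
j=5: u_5=329/720 ∈ [3/8, 23/48) → index 5
j=6: u_6=389/720 ∈ [23/48, 2/3) → index 6
j=7: u_7=449/720 ∈ [23/48, 2/3) → index 6
j=8: u_8=509/720 ∈ [2/3, 35/48) → index 7
j=9: u_9=569/720 ∈ [37/48, 5/6) → index 9
j=10: u_10=629/720 ∈ [5/6, 1) → index 10
j=11: u_11=689/720 ∈ [5/6, 1) → index 10

1 1 2 4 4 5 6 6 7 9 10 10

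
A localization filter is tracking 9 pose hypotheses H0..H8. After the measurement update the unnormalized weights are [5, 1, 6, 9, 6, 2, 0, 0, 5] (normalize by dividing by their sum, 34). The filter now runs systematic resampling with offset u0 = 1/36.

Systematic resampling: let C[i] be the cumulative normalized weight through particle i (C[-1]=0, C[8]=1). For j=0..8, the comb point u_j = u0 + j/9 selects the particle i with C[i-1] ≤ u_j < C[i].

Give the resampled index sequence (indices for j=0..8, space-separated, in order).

C = [5/34, 3/17, 6/17, 21/34, 27/34, 29/34, 29/34, 29/34, 1]
j=0: u_0=1/36 ∈ [0, 5/34) → index 0
j=1: u_1=5/36 ∈ [0, 5/34) → index 0
j=2: u_2=1/4 ∈ [3/17, 6/17) → index 2
j=3: u_3=13/36 ∈ [6/17, 21/34) → index 3
j=4: u_4=17/36 ∈ [6/17, 21/34) → index 3
j=5: u_5=7/12 ∈ [6/17, 21/34) → index 3
j=6: u_6=25/36 ∈ [21/34, 27/34) → index 4
j=7: u_7=29/36 ∈ [27/34, 29/34) → index 5
j=8: u_8=11/12 ∈ [29/34, 1) → index 8

0 0 2 3 3 3 4 5 8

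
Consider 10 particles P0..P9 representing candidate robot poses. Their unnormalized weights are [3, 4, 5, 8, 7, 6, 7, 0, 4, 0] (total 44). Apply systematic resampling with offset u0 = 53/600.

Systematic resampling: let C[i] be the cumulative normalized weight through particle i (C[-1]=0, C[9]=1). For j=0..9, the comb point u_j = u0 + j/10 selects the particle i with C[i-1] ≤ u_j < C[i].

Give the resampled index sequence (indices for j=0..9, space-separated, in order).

C = [3/44, 7/44, 3/11, 5/11, 27/44, 3/4, 10/11, 10/11, 1, 1]
j=0: u_0=53/600 ∈ [3/44, 7/44) → index 1
j=1: u_1=113/600 ∈ [7/44, 3/11) → index 2
j=2: u_2=173/600 ∈ [3/11, 5/11) → index 3
j=3: u_3=233/600 ∈ [3/11, 5/11) → index 3
j=4: u_4=293/600 ∈ [5/11, 27/44) → index 4
j=5: u_5=353/600 ∈ [5/11, 27/44) → index 4
j=6: u_6=413/600 ∈ [27/44, 3/4) → index 5
j=7: u_7=473/600 ∈ [3/4, 10/11) → index 6
j=8: u_8=533/600 ∈ [3/4, 10/11) → index 6
j=9: u_9=593/600 ∈ [10/11, 1) → index 8

1 2 3 3 4 4 5 6 6 8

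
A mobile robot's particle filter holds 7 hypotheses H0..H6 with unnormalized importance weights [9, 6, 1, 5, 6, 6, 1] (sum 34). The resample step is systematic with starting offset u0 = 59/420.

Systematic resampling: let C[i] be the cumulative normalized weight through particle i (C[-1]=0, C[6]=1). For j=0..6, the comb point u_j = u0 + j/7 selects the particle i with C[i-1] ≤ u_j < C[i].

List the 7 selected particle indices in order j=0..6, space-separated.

0 1 1 3 4 5 6

C = [9/34, 15/34, 8/17, 21/34, 27/34, 33/34, 1]
j=0: u_0=59/420 ∈ [0, 9/34) → index 0
j=1: u_1=17/60 ∈ [9/34, 15/34) → index 1
j=2: u_2=179/420 ∈ [9/34, 15/34) → index 1
j=3: u_3=239/420 ∈ [8/17, 21/34) → index 3
j=4: u_4=299/420 ∈ [21/34, 27/34) → index 4
j=5: u_5=359/420 ∈ [27/34, 33/34) → index 5
j=6: u_6=419/420 ∈ [33/34, 1) → index 6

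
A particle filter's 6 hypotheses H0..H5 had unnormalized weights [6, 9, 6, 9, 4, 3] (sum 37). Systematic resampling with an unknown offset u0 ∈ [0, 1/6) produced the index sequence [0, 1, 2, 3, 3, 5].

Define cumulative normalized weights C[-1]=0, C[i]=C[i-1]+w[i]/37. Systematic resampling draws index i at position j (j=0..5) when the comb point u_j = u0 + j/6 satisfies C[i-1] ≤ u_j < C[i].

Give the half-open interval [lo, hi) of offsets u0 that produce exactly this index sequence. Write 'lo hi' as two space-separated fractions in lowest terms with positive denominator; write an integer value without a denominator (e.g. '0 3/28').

C = [6/37, 15/37, 21/37, 30/37, 34/37, 1]
j=0 picked index 0: u0 ∈ [0, 6/37)
j=1 picked index 1: u0 ∈ [-1/222, 53/222)
j=2 picked index 2: u0 ∈ [8/111, 26/111)
j=3 picked index 3: u0 ∈ [5/74, 23/74)
j=4 picked index 3: u0 ∈ [-11/111, 16/111)
j=5 picked index 5: u0 ∈ [19/222, 1/6)
intersection: [19/222, 16/111)

19/222 16/111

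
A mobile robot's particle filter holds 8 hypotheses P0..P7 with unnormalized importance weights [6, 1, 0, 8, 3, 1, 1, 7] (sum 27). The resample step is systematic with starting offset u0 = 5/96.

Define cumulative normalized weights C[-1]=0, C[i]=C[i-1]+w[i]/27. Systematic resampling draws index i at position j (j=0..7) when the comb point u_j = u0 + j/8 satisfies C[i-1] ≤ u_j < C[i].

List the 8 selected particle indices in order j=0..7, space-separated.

0 0 3 3 3 5 7 7

C = [2/9, 7/27, 7/27, 5/9, 2/3, 19/27, 20/27, 1]
j=0: u_0=5/96 ∈ [0, 2/9) → index 0
j=1: u_1=17/96 ∈ [0, 2/9) → index 0
j=2: u_2=29/96 ∈ [7/27, 5/9) → index 3
j=3: u_3=41/96 ∈ [7/27, 5/9) → index 3
j=4: u_4=53/96 ∈ [7/27, 5/9) → index 3
j=5: u_5=65/96 ∈ [2/3, 19/27) → index 5
j=6: u_6=77/96 ∈ [20/27, 1) → index 7
j=7: u_7=89/96 ∈ [20/27, 1) → index 7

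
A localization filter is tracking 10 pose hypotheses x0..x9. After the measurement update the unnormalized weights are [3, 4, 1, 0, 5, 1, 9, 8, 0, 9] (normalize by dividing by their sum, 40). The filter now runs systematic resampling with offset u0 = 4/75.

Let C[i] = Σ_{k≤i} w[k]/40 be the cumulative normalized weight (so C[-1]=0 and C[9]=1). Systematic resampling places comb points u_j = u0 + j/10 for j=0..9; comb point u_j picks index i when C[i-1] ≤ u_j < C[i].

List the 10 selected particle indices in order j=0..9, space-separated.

C = [3/40, 7/40, 1/5, 1/5, 13/40, 7/20, 23/40, 31/40, 31/40, 1]
j=0: u_0=4/75 ∈ [0, 3/40) → index 0
j=1: u_1=23/150 ∈ [3/40, 7/40) → index 1
j=2: u_2=19/75 ∈ [1/5, 13/40) → index 4
j=3: u_3=53/150 ∈ [7/20, 23/40) → index 6
j=4: u_4=34/75 ∈ [7/20, 23/40) → index 6
j=5: u_5=83/150 ∈ [7/20, 23/40) → index 6
j=6: u_6=49/75 ∈ [23/40, 31/40) → index 7
j=7: u_7=113/150 ∈ [23/40, 31/40) → index 7
j=8: u_8=64/75 ∈ [31/40, 1) → index 9
j=9: u_9=143/150 ∈ [31/40, 1) → index 9

0 1 4 6 6 6 7 7 9 9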